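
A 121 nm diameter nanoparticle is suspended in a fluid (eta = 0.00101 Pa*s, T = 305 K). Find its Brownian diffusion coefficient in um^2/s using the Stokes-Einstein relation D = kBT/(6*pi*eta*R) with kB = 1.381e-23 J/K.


Radius R = 121/2 = 60.5 nm = 6.05e-08 m
D = kB*T / (6*pi*eta*R)
D = 1.381e-23 * 305 / (6 * pi * 0.00101 * 6.05e-08)
D = 3.65692e-12 m^2/s = 3.657 um^2/s

3.657


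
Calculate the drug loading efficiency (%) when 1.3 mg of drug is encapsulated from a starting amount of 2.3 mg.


Drug loading efficiency = (drug loaded / drug initial) * 100
DLE = 1.3 / 2.3 * 100
DLE = 0.5652 * 100
DLE = 56.52%

56.52


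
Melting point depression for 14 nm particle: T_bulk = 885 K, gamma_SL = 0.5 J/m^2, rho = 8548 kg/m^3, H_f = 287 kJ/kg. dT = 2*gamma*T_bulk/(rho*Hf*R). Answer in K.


Radius R = 14/2 = 7 nm = 7e-09 m
Convert H_f = 287 kJ/kg = 287000 J/kg
dT = 2 * gamma_SL * T_bulk / (rho * H_f * R)
dT = 2 * 0.5 * 885 / (8548 * 287000 * 7e-09)
dT = 51.5 K

51.5


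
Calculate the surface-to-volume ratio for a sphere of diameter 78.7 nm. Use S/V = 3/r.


Radius r = 78.7/2 = 39.35 nm
S/V = 3 / r = 3 / 39.35
S/V = 0.0762 nm^-1

0.0762


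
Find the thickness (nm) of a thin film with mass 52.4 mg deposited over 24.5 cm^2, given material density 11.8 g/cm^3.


Convert: m = 52.4 mg = 5.2400e-05 kg, A = 24.5 cm^2 = 2.4500e-03 m^2, rho = 11.8 g/cm^3 = 11800 kg/m^3
t = m / (A * rho)
t = 5.2400e-05 / (2.4500e-03 * 11800)
t = 1.8125e-06 m = 1812.5 nm

1812.5


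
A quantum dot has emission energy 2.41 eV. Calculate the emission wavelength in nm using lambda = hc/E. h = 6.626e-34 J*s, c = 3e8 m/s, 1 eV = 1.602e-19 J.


Convert energy: E = 2.41 eV = 2.41 * 1.602e-19 = 3.86082e-19 J
lambda = h*c / E = 6.626e-34 * 3e8 / 3.86082e-19
lambda = 5.14865e-07 m = 514.9 nm

514.9


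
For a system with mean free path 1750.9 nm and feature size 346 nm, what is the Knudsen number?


Knudsen number Kn = lambda / L
Kn = 1750.9 / 346
Kn = 5.0604

5.0604


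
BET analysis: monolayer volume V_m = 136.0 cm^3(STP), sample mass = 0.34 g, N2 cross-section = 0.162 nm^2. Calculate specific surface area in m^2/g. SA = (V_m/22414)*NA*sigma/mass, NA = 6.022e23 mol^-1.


Number of moles in monolayer = V_m / 22414 = 136.0 / 22414 = 0.00606764
Number of molecules = moles * NA = 0.00606764 * 6.022e23
SA = molecules * sigma / mass
SA = (136.0 / 22414) * 6.022e23 * 0.162e-18 / 0.34
SA = 1741.0 m^2/g

1741.0


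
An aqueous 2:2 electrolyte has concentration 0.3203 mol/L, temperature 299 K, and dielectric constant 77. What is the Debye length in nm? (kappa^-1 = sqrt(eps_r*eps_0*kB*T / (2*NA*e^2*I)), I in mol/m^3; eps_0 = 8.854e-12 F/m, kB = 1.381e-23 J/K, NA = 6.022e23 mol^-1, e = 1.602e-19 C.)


Ionic strength I = 0.3203 * 2^2 * 1000 = 1281.2 mol/m^3
kappa^-1 = sqrt(77 * 8.854e-12 * 1.381e-23 * 299 / (2 * 6.022e23 * (1.602e-19)^2 * 1281.2))
kappa^-1 = 0.267 nm

0.267


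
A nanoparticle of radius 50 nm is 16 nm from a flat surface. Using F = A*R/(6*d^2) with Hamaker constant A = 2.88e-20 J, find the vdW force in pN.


Convert to SI: R = 50 nm = 5e-08 m, d = 16 nm = 1.6e-08 m
F = A * R / (6 * d^2)
F = 2.88e-20 * 5e-08 / (6 * (1.6e-08)^2)
F = 9.375e-13 N = 0.938 pN

0.938


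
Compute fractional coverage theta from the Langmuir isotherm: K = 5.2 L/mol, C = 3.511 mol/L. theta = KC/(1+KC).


Langmuir isotherm: theta = K*C / (1 + K*C)
K*C = 5.2 * 3.511 = 18.2572
theta = 18.2572 / (1 + 18.2572) = 18.2572 / 19.2572
theta = 0.9481

0.9481


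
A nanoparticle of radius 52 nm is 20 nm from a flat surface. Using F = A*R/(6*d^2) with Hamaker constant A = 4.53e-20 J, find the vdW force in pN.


Convert to SI: R = 52 nm = 5.2e-08 m, d = 20 nm = 2e-08 m
F = A * R / (6 * d^2)
F = 4.53e-20 * 5.2e-08 / (6 * (2e-08)^2)
F = 9.815e-13 N = 0.981 pN

0.981


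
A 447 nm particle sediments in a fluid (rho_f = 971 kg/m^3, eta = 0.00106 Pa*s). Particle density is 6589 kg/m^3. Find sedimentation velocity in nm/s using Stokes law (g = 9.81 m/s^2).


Radius R = 447/2 nm = 2.235e-07 m
Density difference = 6589 - 971 = 5618 kg/m^3
v = 2 * R^2 * (rho_p - rho_f) * g / (9 * eta)
v = 2 * (2.235e-07)^2 * 5618 * 9.81 / (9 * 0.00106)
v = 5.77148e-07 m/s = 577.1483 nm/s

577.1483


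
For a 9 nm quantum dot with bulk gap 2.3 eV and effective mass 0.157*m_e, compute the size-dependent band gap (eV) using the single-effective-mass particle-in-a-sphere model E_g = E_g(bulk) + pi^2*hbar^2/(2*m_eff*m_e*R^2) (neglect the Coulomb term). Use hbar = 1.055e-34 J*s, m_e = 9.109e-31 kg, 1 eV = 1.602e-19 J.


Radius R = 9/2 nm = 4.5e-09 m
Confinement energy dE = pi^2 * hbar^2 / (2 * m_eff * m_e * R^2)
dE = pi^2 * (1.055e-34)^2 / (2 * 0.157 * 9.109e-31 * (4.5e-09)^2) J, divided by 1.602e-19 J/eV
dE = 0.1184 eV
Total band gap = E_g(bulk) + dE = 2.3 + 0.1184 = 2.4184 eV

2.4184


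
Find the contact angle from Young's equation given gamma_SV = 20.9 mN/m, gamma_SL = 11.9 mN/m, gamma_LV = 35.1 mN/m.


cos(theta) = (gamma_SV - gamma_SL) / gamma_LV
cos(theta) = (20.9 - 11.9) / 35.1
cos(theta) = 0.25641
theta = arccos(0.25641) = 75.14 degrees

75.14


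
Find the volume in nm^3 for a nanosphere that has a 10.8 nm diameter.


Radius r = 10.8/2 = 5.4 nm
Volume V = (4/3) * pi * r^3
V = (4/3) * pi * (5.4)^3
V = 659.58 nm^3

659.58


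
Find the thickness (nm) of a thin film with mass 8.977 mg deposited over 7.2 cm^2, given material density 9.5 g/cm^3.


Convert: m = 8.977 mg = 8.9770e-06 kg, A = 7.2 cm^2 = 7.2000e-04 m^2, rho = 9.5 g/cm^3 = 9500 kg/m^3
t = m / (A * rho)
t = 8.9770e-06 / (7.2000e-04 * 9500)
t = 1.3124e-06 m = 1312.4 nm

1312.4


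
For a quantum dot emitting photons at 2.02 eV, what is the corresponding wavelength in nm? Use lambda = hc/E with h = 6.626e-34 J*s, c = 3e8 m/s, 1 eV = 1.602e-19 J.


Convert energy: E = 2.02 eV = 2.02 * 1.602e-19 = 3.23604e-19 J
lambda = h*c / E = 6.626e-34 * 3e8 / 3.23604e-19
lambda = 6.14269e-07 m = 614.3 nm

614.3


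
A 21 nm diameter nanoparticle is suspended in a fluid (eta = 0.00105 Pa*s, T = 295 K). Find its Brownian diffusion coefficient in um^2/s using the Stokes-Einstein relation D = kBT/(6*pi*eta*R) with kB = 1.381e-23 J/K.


Radius R = 21/2 = 10.5 nm = 1.05e-08 m
D = kB*T / (6*pi*eta*R)
D = 1.381e-23 * 295 / (6 * pi * 0.00105 * 1.05e-08)
D = 1.96036e-11 m^2/s = 19.604 um^2/s

19.604


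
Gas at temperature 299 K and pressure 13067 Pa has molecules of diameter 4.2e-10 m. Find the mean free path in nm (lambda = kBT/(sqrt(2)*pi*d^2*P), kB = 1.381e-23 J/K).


Mean free path: lambda = kB*T / (sqrt(2) * pi * d^2 * P)
lambda = 1.381e-23 * 299 / (sqrt(2) * pi * (4.2e-10)^2 * 13067)
lambda = 4.03205e-07 m
lambda = 403.2 nm

403.2


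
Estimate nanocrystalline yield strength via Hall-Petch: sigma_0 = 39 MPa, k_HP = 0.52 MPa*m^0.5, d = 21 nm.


d = 21 nm = 2.1e-08 m
sqrt(d) = 0.0001449138
Hall-Petch contribution = k / sqrt(d) = 0.52 / 0.0001449138 = 3588.3 MPa
sigma = sigma_0 + k/sqrt(d) = 39 + 3588.3 = 3627.3 MPa

3627.3


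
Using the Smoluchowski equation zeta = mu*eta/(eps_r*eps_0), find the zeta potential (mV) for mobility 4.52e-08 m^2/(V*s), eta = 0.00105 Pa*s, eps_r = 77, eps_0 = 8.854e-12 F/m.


Smoluchowski equation: zeta = mu * eta / (eps_r * eps_0)
zeta = 4.52e-08 * 0.00105 / (77 * 8.854e-12)
zeta = 0.069614 V = 69.61 mV

69.61


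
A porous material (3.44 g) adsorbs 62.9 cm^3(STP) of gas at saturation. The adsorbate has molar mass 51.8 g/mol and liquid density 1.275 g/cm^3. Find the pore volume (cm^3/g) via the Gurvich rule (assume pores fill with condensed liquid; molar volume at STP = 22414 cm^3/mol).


Moles adsorbed n = V_ads / 22414 = 62.9 / 22414 = 2.806282e-03 mol
Liquid volume V_liq = n * M / rho_liq = 2.806282e-03 * 51.8 / 1.275 = 0.11401 cm^3
Specific pore volume V_pore = V_liq / m_sample = 0.11401 / 3.44
V_pore = 0.0331 cm^3/g

0.0331


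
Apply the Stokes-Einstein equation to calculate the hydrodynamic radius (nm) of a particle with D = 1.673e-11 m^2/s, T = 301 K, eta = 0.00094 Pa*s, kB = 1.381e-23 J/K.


Stokes-Einstein: R = kB*T / (6*pi*eta*D)
R = 1.381e-23 * 301 / (6 * pi * 0.00094 * 1.673e-11)
R = 1.40228e-08 m = 14.02 nm

14.02


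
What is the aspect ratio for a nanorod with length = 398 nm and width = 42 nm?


Aspect ratio AR = length / diameter
AR = 398 / 42
AR = 9.48

9.48


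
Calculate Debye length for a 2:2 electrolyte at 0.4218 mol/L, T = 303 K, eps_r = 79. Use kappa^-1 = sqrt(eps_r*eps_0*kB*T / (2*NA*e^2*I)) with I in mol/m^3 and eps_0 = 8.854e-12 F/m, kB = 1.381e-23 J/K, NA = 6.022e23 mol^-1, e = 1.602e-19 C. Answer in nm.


Ionic strength I = 0.4218 * 2^2 * 1000 = 1687.2 mol/m^3
kappa^-1 = sqrt(79 * 8.854e-12 * 1.381e-23 * 303 / (2 * 6.022e23 * (1.602e-19)^2 * 1687.2))
kappa^-1 = 0.237 nm

0.237


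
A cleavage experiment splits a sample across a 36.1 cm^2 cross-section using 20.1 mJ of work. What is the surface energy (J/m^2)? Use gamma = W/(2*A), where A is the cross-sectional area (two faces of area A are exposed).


Convert: A = 36.1 cm^2 = 0.00361 m^2, W = 20.1 mJ = 0.0201 J
Cleaving exposes two faces of area A, so total new surface = 2*A and gamma = W / (2*A)
gamma = 0.0201 / (2 * 0.00361)
gamma = 2.784 J/m^2

2.784


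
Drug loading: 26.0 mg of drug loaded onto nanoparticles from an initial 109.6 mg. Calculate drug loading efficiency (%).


Drug loading efficiency = (drug loaded / drug initial) * 100
DLE = 26.0 / 109.6 * 100
DLE = 0.2372 * 100
DLE = 23.72%

23.72


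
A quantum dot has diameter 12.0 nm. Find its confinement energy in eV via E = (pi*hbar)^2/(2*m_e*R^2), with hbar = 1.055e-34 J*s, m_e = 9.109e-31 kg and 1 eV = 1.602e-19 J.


Radius R = 12.0/2 = 6 nm = 6e-09 m
E = (pi * 1.055e-34)^2 / (2 * 9.109e-31 * (6e-09)^2)
E(J) = 1.67495e-21
E = E(J) / 1.602e-19 = 0.0105 eV

0.0105


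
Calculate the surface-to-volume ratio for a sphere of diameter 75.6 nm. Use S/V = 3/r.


Radius r = 75.6/2 = 37.8 nm
S/V = 3 / r = 3 / 37.8
S/V = 0.0794 nm^-1

0.0794


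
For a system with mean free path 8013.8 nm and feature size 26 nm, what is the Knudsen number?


Knudsen number Kn = lambda / L
Kn = 8013.8 / 26
Kn = 308.2231

308.2231


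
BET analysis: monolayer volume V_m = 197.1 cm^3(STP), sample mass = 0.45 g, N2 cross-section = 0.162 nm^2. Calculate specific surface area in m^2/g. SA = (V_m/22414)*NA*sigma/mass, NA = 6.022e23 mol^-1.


Number of moles in monolayer = V_m / 22414 = 197.1 / 22414 = 0.00879361
Number of molecules = moles * NA = 0.00879361 * 6.022e23
SA = molecules * sigma / mass
SA = (197.1 / 22414) * 6.022e23 * 0.162e-18 / 0.45
SA = 1906.4 m^2/g

1906.4


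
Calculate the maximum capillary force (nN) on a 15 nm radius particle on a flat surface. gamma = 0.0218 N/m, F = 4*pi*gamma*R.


Convert radius: R = 15 nm = 1.5e-08 m
F = 4 * pi * gamma * R
F = 4 * pi * 0.0218 * 1.5e-08
F = 4.1092e-09 N = 4.1092 nN

4.1092


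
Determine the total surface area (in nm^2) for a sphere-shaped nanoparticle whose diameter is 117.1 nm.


Radius r = 117.1/2 = 58.55 nm
Surface area SA = 4 * pi * r^2
SA = 4 * pi * (58.55)^2
SA = 43078.81 nm^2

43078.81


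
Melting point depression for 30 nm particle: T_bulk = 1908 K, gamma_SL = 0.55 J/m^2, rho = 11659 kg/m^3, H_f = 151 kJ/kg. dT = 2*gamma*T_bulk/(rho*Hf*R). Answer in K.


Radius R = 30/2 = 15 nm = 1.5e-08 m
Convert H_f = 151 kJ/kg = 151000 J/kg
dT = 2 * gamma_SL * T_bulk / (rho * H_f * R)
dT = 2 * 0.55 * 1908 / (11659 * 151000 * 1.5e-08)
dT = 79.5 K

79.5


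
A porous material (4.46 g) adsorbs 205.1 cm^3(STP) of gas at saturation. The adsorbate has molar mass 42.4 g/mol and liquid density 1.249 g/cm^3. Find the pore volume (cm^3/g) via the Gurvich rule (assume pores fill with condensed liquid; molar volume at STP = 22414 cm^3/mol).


Moles adsorbed n = V_ads / 22414 = 205.1 / 22414 = 9.150531e-03 mol
Liquid volume V_liq = n * M / rho_liq = 9.150531e-03 * 42.4 / 1.249 = 0.31063 cm^3
Specific pore volume V_pore = V_liq / m_sample = 0.31063 / 4.46
V_pore = 0.0696 cm^3/g

0.0696


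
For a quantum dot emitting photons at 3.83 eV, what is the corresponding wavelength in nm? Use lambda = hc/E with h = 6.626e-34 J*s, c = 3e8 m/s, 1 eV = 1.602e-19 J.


Convert energy: E = 3.83 eV = 3.83 * 1.602e-19 = 6.13566e-19 J
lambda = h*c / E = 6.626e-34 * 3e8 / 6.13566e-19
lambda = 3.23975e-07 m = 324.0 nm

324.0


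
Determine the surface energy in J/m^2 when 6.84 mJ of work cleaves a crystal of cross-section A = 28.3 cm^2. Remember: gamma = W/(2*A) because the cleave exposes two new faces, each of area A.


Convert: A = 28.3 cm^2 = 0.00283 m^2, W = 6.84 mJ = 0.00684 J
Cleaving exposes two faces of area A, so total new surface = 2*A and gamma = W / (2*A)
gamma = 0.00684 / (2 * 0.00283)
gamma = 1.208 J/m^2

1.208


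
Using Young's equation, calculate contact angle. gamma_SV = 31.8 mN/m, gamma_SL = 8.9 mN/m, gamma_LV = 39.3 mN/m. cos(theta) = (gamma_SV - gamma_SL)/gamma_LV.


cos(theta) = (gamma_SV - gamma_SL) / gamma_LV
cos(theta) = (31.8 - 8.9) / 39.3
cos(theta) = 0.582697
theta = arccos(0.582697) = 54.36 degrees

54.36


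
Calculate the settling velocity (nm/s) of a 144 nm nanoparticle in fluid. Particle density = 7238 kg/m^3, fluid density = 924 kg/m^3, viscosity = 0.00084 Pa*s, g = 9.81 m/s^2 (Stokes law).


Radius R = 144/2 nm = 7.2e-08 m
Density difference = 7238 - 924 = 6314 kg/m^3
v = 2 * R^2 * (rho_p - rho_f) * g / (9 * eta)
v = 2 * (7.2e-08)^2 * 6314 * 9.81 / (9 * 0.00084)
v = 8.49468e-08 m/s = 84.9468 nm/s

84.9468


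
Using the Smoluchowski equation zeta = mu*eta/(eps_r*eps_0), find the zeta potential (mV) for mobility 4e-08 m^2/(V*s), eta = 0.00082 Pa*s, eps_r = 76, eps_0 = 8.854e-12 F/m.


Smoluchowski equation: zeta = mu * eta / (eps_r * eps_0)
zeta = 4e-08 * 0.00082 / (76 * 8.854e-12)
zeta = 0.048744 V = 48.74 mV

48.74


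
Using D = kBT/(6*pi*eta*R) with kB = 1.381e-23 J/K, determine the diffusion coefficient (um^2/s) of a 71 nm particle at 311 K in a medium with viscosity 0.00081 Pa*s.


Radius R = 71/2 = 35.5 nm = 3.55e-08 m
D = kB*T / (6*pi*eta*R)
D = 1.381e-23 * 311 / (6 * pi * 0.00081 * 3.55e-08)
D = 7.92391e-12 m^2/s = 7.924 um^2/s

7.924


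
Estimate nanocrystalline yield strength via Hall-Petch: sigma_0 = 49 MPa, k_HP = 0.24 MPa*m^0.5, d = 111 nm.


d = 111 nm = 1.11e-07 m
sqrt(d) = 0.0003331666
Hall-Petch contribution = k / sqrt(d) = 0.24 / 0.0003331666 = 720.4 MPa
sigma = sigma_0 + k/sqrt(d) = 49 + 720.4 = 769.4 MPa

769.4


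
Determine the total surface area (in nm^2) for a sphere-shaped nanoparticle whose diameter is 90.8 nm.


Radius r = 90.8/2 = 45.4 nm
Surface area SA = 4 * pi * r^2
SA = 4 * pi * (45.4)^2
SA = 25901.3 nm^2

25901.3


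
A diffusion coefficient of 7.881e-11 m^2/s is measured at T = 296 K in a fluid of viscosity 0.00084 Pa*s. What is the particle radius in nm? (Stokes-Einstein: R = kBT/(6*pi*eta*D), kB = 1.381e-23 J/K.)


Stokes-Einstein: R = kB*T / (6*pi*eta*D)
R = 1.381e-23 * 296 / (6 * pi * 0.00084 * 7.881e-11)
R = 3.27585e-09 m = 3.28 nm

3.28


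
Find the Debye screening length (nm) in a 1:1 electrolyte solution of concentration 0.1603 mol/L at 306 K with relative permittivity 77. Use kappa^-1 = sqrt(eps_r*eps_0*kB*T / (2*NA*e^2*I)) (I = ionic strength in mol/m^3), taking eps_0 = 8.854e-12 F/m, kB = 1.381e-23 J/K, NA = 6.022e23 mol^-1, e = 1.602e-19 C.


Ionic strength I = 0.1603 * 1^2 * 1000 = 160.3 mol/m^3
kappa^-1 = sqrt(77 * 8.854e-12 * 1.381e-23 * 306 / (2 * 6.022e23 * (1.602e-19)^2 * 160.3))
kappa^-1 = 0.763 nm

0.763


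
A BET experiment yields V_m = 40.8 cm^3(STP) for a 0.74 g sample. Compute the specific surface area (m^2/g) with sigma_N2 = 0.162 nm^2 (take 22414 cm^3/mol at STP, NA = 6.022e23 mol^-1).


Number of moles in monolayer = V_m / 22414 = 40.8 / 22414 = 0.00182029
Number of molecules = moles * NA = 0.00182029 * 6.022e23
SA = molecules * sigma / mass
SA = (40.8 / 22414) * 6.022e23 * 0.162e-18 / 0.74
SA = 240.0 m^2/g

240.0


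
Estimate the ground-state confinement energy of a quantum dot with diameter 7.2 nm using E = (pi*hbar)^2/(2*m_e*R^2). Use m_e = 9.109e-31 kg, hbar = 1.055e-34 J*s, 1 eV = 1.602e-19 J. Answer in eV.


Radius R = 7.2/2 = 3.6 nm = 3.6e-09 m
E = (pi * 1.055e-34)^2 / (2 * 9.109e-31 * (3.6e-09)^2)
E(J) = 4.65263e-21
E = E(J) / 1.602e-19 = 0.029 eV

0.029


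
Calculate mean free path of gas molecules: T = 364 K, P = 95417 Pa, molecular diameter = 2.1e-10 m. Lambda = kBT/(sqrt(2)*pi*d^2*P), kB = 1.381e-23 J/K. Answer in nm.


Mean free path: lambda = kB*T / (sqrt(2) * pi * d^2 * P)
lambda = 1.381e-23 * 364 / (sqrt(2) * pi * (2.1e-10)^2 * 95417)
lambda = 2.68885e-07 m
lambda = 268.88 nm

268.88


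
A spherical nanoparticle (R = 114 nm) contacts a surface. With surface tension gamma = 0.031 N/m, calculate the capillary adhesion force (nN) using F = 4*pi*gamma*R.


Convert radius: R = 114 nm = 1.14e-07 m
F = 4 * pi * gamma * R
F = 4 * pi * 0.031 * 1.14e-07
F = 4.44096e-08 N = 44.4096 nN

44.4096


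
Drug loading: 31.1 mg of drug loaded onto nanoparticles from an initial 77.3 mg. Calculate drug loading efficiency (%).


Drug loading efficiency = (drug loaded / drug initial) * 100
DLE = 31.1 / 77.3 * 100
DLE = 0.4023 * 100
DLE = 40.23%

40.23


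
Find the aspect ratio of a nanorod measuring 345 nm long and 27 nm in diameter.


Aspect ratio AR = length / diameter
AR = 345 / 27
AR = 12.78

12.78


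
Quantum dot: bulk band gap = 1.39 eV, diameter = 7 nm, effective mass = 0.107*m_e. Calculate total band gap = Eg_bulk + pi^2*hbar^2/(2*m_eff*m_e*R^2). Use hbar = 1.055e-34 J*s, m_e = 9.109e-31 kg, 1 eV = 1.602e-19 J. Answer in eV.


Radius R = 7/2 nm = 3.5e-09 m
Confinement energy dE = pi^2 * hbar^2 / (2 * m_eff * m_e * R^2)
dE = pi^2 * (1.055e-34)^2 / (2 * 0.107 * 9.109e-31 * (3.5e-09)^2) J, divided by 1.602e-19 J/eV
dE = 0.2872 eV
Total band gap = E_g(bulk) + dE = 1.39 + 0.2872 = 1.6772 eV

1.6772


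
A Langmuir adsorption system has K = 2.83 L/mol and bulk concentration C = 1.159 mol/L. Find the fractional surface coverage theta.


Langmuir isotherm: theta = K*C / (1 + K*C)
K*C = 2.83 * 1.159 = 3.27997
theta = 3.27997 / (1 + 3.27997) = 3.27997 / 4.27997
theta = 0.7664

0.7664


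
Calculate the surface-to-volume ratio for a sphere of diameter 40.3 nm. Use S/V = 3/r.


Radius r = 40.3/2 = 20.15 nm
S/V = 3 / r = 3 / 20.15
S/V = 0.1489 nm^-1

0.1489


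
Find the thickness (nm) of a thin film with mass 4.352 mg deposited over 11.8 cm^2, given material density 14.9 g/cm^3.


Convert: m = 4.352 mg = 4.3520e-06 kg, A = 11.8 cm^2 = 1.1800e-03 m^2, rho = 14.9 g/cm^3 = 14900 kg/m^3
t = m / (A * rho)
t = 4.3520e-06 / (1.1800e-03 * 14900)
t = 2.4753e-07 m = 247.5 nm

247.5


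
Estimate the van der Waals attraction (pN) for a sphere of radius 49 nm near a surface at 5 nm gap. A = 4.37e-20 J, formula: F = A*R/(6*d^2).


Convert to SI: R = 49 nm = 4.9e-08 m, d = 5 nm = 5e-09 m
F = A * R / (6 * d^2)
F = 4.37e-20 * 4.9e-08 / (6 * (5e-09)^2)
F = 1.42753e-11 N = 14.275 pN

14.275


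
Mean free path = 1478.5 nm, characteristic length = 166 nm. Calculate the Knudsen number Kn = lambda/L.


Knudsen number Kn = lambda / L
Kn = 1478.5 / 166
Kn = 8.9066

8.9066


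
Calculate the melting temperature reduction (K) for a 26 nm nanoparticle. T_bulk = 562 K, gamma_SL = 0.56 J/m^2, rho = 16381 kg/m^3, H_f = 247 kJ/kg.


Radius R = 26/2 = 13 nm = 1.3e-08 m
Convert H_f = 247 kJ/kg = 247000 J/kg
dT = 2 * gamma_SL * T_bulk / (rho * H_f * R)
dT = 2 * 0.56 * 562 / (16381 * 247000 * 1.3e-08)
dT = 12.0 K

12.0


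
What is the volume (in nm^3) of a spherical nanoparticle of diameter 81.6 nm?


Radius r = 81.6/2 = 40.8 nm
Volume V = (4/3) * pi * r^3
V = (4/3) * pi * (40.8)^3
V = 284491.37 nm^3

284491.37


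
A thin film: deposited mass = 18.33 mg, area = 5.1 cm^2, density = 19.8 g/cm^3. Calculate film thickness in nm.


Convert: m = 18.33 mg = 1.8330e-05 kg, A = 5.1 cm^2 = 5.1000e-04 m^2, rho = 19.8 g/cm^3 = 19800 kg/m^3
t = m / (A * rho)
t = 1.8330e-05 / (5.1000e-04 * 19800)
t = 1.8152e-06 m = 1815.2 nm

1815.2


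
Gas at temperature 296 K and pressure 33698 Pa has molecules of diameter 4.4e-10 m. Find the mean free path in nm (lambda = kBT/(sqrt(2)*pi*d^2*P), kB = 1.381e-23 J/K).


Mean free path: lambda = kB*T / (sqrt(2) * pi * d^2 * P)
lambda = 1.381e-23 * 296 / (sqrt(2) * pi * (4.4e-10)^2 * 33698)
lambda = 1.4103e-07 m
lambda = 141.03 nm

141.03


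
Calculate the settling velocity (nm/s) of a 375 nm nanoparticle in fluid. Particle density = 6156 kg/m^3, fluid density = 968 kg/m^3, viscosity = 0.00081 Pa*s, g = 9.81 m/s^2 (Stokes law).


Radius R = 375/2 nm = 1.875e-07 m
Density difference = 6156 - 968 = 5188 kg/m^3
v = 2 * R^2 * (rho_p - rho_f) * g / (9 * eta)
v = 2 * (1.875e-07)^2 * 5188 * 9.81 / (9 * 0.00081)
v = 4.90878e-07 m/s = 490.8785 nm/s

490.8785


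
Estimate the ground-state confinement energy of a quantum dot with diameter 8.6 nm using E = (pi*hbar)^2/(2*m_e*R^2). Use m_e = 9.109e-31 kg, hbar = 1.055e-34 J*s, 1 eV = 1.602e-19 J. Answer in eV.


Radius R = 8.6/2 = 4.3 nm = 4.3e-09 m
E = (pi * 1.055e-34)^2 / (2 * 9.109e-31 * (4.3e-09)^2)
E(J) = 3.26112e-21
E = E(J) / 1.602e-19 = 0.0204 eV

0.0204


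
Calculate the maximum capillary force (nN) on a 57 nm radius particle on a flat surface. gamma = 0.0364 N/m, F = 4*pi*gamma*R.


Convert radius: R = 57 nm = 5.7e-08 m
F = 4 * pi * gamma * R
F = 4 * pi * 0.0364 * 5.7e-08
F = 2.60727e-08 N = 26.0727 nN

26.0727


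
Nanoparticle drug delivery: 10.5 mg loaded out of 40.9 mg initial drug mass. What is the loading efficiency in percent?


Drug loading efficiency = (drug loaded / drug initial) * 100
DLE = 10.5 / 40.9 * 100
DLE = 0.2567 * 100
DLE = 25.67%

25.67


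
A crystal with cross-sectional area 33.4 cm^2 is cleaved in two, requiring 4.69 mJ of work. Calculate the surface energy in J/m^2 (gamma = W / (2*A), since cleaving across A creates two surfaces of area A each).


Convert: A = 33.4 cm^2 = 0.00334 m^2, W = 4.69 mJ = 0.00469 J
Cleaving exposes two faces of area A, so total new surface = 2*A and gamma = W / (2*A)
gamma = 0.00469 / (2 * 0.00334)
gamma = 0.702 J/m^2

0.702


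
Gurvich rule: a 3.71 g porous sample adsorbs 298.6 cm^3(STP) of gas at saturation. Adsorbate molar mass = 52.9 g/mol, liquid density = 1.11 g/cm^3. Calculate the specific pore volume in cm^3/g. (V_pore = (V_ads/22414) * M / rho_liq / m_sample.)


Moles adsorbed n = V_ads / 22414 = 298.6 / 22414 = 1.332203e-02 mol
Liquid volume V_liq = n * M / rho_liq = 1.332203e-02 * 52.9 / 1.11 = 0.63490 cm^3
Specific pore volume V_pore = V_liq / m_sample = 0.63490 / 3.71
V_pore = 0.1711 cm^3/g

0.1711


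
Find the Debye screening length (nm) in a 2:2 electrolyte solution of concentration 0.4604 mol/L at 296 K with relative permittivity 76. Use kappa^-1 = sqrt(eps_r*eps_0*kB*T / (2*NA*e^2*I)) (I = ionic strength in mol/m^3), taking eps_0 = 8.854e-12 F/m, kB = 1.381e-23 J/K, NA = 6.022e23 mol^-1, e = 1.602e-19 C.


Ionic strength I = 0.4604 * 2^2 * 1000 = 1841.6 mol/m^3
kappa^-1 = sqrt(76 * 8.854e-12 * 1.381e-23 * 296 / (2 * 6.022e23 * (1.602e-19)^2 * 1841.6))
kappa^-1 = 0.22 nm

0.22


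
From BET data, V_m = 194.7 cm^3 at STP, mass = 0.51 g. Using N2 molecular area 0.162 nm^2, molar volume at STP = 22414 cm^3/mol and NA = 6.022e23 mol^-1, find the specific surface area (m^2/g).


Number of moles in monolayer = V_m / 22414 = 194.7 / 22414 = 0.00868654
Number of molecules = moles * NA = 0.00868654 * 6.022e23
SA = molecules * sigma / mass
SA = (194.7 / 22414) * 6.022e23 * 0.162e-18 / 0.51
SA = 1661.6 m^2/g

1661.6


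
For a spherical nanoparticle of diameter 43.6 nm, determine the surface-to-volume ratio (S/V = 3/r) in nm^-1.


Radius r = 43.6/2 = 21.8 nm
S/V = 3 / r = 3 / 21.8
S/V = 0.1376 nm^-1

0.1376


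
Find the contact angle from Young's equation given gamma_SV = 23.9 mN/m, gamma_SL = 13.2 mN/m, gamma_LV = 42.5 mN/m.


cos(theta) = (gamma_SV - gamma_SL) / gamma_LV
cos(theta) = (23.9 - 13.2) / 42.5
cos(theta) = 0.251765
theta = arccos(0.251765) = 75.42 degrees

75.42


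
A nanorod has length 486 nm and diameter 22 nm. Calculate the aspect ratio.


Aspect ratio AR = length / diameter
AR = 486 / 22
AR = 22.09

22.09


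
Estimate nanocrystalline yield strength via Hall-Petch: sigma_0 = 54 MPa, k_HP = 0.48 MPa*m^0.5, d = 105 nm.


d = 105 nm = 1.05e-07 m
sqrt(d) = 0.000324037
Hall-Petch contribution = k / sqrt(d) = 0.48 / 0.000324037 = 1481.3 MPa
sigma = sigma_0 + k/sqrt(d) = 54 + 1481.3 = 1535.3 MPa

1535.3


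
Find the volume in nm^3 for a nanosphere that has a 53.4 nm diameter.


Radius r = 53.4/2 = 26.7 nm
Volume V = (4/3) * pi * r^3
V = (4/3) * pi * (26.7)^3
V = 79730.12 nm^3

79730.12


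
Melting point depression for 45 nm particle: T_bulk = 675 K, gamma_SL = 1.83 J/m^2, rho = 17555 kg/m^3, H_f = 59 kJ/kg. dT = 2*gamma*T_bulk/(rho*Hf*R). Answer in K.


Radius R = 45/2 = 22.5 nm = 2.25e-08 m
Convert H_f = 59 kJ/kg = 59000 J/kg
dT = 2 * gamma_SL * T_bulk / (rho * H_f * R)
dT = 2 * 1.83 * 675 / (17555 * 59000 * 2.25e-08)
dT = 106.0 K

106.0


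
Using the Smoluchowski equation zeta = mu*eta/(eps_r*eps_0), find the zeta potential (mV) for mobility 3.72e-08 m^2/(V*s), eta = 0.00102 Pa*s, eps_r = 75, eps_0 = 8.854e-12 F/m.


Smoluchowski equation: zeta = mu * eta / (eps_r * eps_0)
zeta = 3.72e-08 * 0.00102 / (75 * 8.854e-12)
zeta = 0.05714 V = 57.14 mV

57.14


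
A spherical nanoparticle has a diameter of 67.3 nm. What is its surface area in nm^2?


Radius r = 67.3/2 = 33.65 nm
Surface area SA = 4 * pi * r^2
SA = 4 * pi * (33.65)^2
SA = 14229.18 nm^2

14229.18


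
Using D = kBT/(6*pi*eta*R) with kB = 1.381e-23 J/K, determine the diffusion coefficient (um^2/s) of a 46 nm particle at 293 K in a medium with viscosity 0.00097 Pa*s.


Radius R = 46/2 = 23 nm = 2.3e-08 m
D = kB*T / (6*pi*eta*R)
D = 1.381e-23 * 293 / (6 * pi * 0.00097 * 2.3e-08)
D = 9.62189e-12 m^2/s = 9.622 um^2/s

9.622


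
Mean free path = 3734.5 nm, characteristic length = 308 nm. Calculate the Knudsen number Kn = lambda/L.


Knudsen number Kn = lambda / L
Kn = 3734.5 / 308
Kn = 12.125

12.125


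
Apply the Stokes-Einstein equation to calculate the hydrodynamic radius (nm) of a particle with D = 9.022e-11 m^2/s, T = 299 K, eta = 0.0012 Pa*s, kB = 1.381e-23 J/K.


Stokes-Einstein: R = kB*T / (6*pi*eta*D)
R = 1.381e-23 * 299 / (6 * pi * 0.0012 * 9.022e-11)
R = 2.02339e-09 m = 2.02 nm

2.02


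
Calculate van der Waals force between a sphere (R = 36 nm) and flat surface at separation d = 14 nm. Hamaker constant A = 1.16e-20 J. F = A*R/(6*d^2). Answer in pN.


Convert to SI: R = 36 nm = 3.6e-08 m, d = 14 nm = 1.4e-08 m
F = A * R / (6 * d^2)
F = 1.16e-20 * 3.6e-08 / (6 * (1.4e-08)^2)
F = 3.55102e-13 N = 0.355 pN

0.355


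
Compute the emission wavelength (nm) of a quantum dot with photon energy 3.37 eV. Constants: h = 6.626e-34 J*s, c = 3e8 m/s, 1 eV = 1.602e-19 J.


Convert energy: E = 3.37 eV = 3.37 * 1.602e-19 = 5.39874e-19 J
lambda = h*c / E = 6.626e-34 * 3e8 / 5.39874e-19
lambda = 3.68197e-07 m = 368.2 nm

368.2


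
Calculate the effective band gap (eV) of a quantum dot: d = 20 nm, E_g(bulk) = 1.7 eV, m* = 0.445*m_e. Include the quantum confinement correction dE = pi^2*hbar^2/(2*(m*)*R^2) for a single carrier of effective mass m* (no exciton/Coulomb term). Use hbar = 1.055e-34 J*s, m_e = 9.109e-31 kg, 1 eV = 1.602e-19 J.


Radius R = 20/2 nm = 1e-08 m
Confinement energy dE = pi^2 * hbar^2 / (2 * m_eff * m_e * R^2)
dE = pi^2 * (1.055e-34)^2 / (2 * 0.445 * 9.109e-31 * (1e-08)^2) J, divided by 1.602e-19 J/eV
dE = 0.0085 eV
Total band gap = E_g(bulk) + dE = 1.7 + 0.0085 = 1.7085 eV

1.7085


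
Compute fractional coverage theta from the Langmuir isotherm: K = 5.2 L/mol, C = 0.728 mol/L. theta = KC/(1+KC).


Langmuir isotherm: theta = K*C / (1 + K*C)
K*C = 5.2 * 0.728 = 3.7856
theta = 3.7856 / (1 + 3.7856) = 3.7856 / 4.7856
theta = 0.791

0.791


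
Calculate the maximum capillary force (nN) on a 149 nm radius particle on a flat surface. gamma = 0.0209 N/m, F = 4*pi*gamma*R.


Convert radius: R = 149 nm = 1.49e-07 m
F = 4 * pi * gamma * R
F = 4 * pi * 0.0209 * 1.49e-07
F = 3.91329e-08 N = 39.1329 nN

39.1329


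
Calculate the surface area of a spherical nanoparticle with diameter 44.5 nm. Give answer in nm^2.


Radius r = 44.5/2 = 22.25 nm
Surface area SA = 4 * pi * r^2
SA = 4 * pi * (22.25)^2
SA = 6221.14 nm^2

6221.14


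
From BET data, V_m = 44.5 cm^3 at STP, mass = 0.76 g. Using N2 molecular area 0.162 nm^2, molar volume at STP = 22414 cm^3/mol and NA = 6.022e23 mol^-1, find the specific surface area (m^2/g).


Number of moles in monolayer = V_m / 22414 = 44.5 / 22414 = 0.00198537
Number of molecules = moles * NA = 0.00198537 * 6.022e23
SA = molecules * sigma / mass
SA = (44.5 / 22414) * 6.022e23 * 0.162e-18 / 0.76
SA = 254.8 m^2/g

254.8


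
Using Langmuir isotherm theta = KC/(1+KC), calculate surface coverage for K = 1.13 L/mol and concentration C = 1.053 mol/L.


Langmuir isotherm: theta = K*C / (1 + K*C)
K*C = 1.13 * 1.053 = 1.18989
theta = 1.18989 / (1 + 1.18989) = 1.18989 / 2.18989
theta = 0.5434

0.5434


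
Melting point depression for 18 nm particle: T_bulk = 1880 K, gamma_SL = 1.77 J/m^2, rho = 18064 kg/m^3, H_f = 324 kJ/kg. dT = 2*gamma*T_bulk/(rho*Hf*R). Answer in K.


Radius R = 18/2 = 9 nm = 9e-09 m
Convert H_f = 324 kJ/kg = 324000 J/kg
dT = 2 * gamma_SL * T_bulk / (rho * H_f * R)
dT = 2 * 1.77 * 1880 / (18064 * 324000 * 9e-09)
dT = 126.3 K

126.3


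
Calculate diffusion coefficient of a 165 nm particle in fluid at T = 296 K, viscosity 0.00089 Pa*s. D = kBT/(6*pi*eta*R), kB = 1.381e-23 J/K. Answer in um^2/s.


Radius R = 165/2 = 82.5 nm = 8.25e-08 m
D = kB*T / (6*pi*eta*R)
D = 1.381e-23 * 296 / (6 * pi * 0.00089 * 8.25e-08)
D = 2.95352e-12 m^2/s = 2.954 um^2/s

2.954


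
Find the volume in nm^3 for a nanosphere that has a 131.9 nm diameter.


Radius r = 131.9/2 = 65.95 nm
Volume V = (4/3) * pi * r^3
V = (4/3) * pi * (65.95)^3
V = 1201525.55 nm^3

1201525.55


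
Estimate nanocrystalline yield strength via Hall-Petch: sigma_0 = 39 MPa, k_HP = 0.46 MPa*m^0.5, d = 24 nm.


d = 24 nm = 2.4e-08 m
sqrt(d) = 0.0001549193
Hall-Petch contribution = k / sqrt(d) = 0.46 / 0.0001549193 = 2969.3 MPa
sigma = sigma_0 + k/sqrt(d) = 39 + 2969.3 = 3008.3 MPa

3008.3


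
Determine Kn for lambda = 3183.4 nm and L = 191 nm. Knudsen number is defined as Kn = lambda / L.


Knudsen number Kn = lambda / L
Kn = 3183.4 / 191
Kn = 16.667

16.667


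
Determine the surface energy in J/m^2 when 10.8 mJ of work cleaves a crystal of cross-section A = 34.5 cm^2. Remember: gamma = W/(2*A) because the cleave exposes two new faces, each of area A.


Convert: A = 34.5 cm^2 = 0.00345 m^2, W = 10.8 mJ = 0.0108 J
Cleaving exposes two faces of area A, so total new surface = 2*A and gamma = W / (2*A)
gamma = 0.0108 / (2 * 0.00345)
gamma = 1.565 J/m^2

1.565


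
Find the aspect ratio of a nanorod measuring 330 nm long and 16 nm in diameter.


Aspect ratio AR = length / diameter
AR = 330 / 16
AR = 20.62

20.62


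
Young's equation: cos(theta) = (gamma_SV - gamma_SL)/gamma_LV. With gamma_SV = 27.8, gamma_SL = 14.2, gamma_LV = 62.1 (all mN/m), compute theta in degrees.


cos(theta) = (gamma_SV - gamma_SL) / gamma_LV
cos(theta) = (27.8 - 14.2) / 62.1
cos(theta) = 0.219002
theta = arccos(0.219002) = 77.35 degrees

77.35


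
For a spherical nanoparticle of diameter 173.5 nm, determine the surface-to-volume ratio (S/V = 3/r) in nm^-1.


Radius r = 173.5/2 = 86.75 nm
S/V = 3 / r = 3 / 86.75
S/V = 0.0346 nm^-1

0.0346


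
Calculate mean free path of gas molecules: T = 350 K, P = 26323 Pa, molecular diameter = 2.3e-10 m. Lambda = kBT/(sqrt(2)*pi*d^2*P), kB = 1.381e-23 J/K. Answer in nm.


Mean free path: lambda = kB*T / (sqrt(2) * pi * d^2 * P)
lambda = 1.381e-23 * 350 / (sqrt(2) * pi * (2.3e-10)^2 * 26323)
lambda = 7.81278e-07 m
lambda = 781.28 nm

781.28


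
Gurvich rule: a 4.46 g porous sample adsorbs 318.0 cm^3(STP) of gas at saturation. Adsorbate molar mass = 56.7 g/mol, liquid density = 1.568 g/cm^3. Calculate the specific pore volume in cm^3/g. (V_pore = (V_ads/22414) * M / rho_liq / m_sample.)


Moles adsorbed n = V_ads / 22414 = 318.0 / 22414 = 1.418756e-02 mol
Liquid volume V_liq = n * M / rho_liq = 1.418756e-02 * 56.7 / 1.568 = 0.51303 cm^3
Specific pore volume V_pore = V_liq / m_sample = 0.51303 / 4.46
V_pore = 0.115 cm^3/g

0.115


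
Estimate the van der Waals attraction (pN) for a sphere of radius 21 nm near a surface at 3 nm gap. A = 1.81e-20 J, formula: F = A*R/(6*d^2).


Convert to SI: R = 21 nm = 2.1e-08 m, d = 3 nm = 3e-09 m
F = A * R / (6 * d^2)
F = 1.81e-20 * 2.1e-08 / (6 * (3e-09)^2)
F = 7.03889e-12 N = 7.039 pN

7.039


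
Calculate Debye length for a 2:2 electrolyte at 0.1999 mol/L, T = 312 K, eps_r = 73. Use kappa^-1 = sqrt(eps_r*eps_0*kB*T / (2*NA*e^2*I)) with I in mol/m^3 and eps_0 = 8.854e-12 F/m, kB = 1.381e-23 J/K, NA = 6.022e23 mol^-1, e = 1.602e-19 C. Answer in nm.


Ionic strength I = 0.1999 * 2^2 * 1000 = 799.6 mol/m^3
kappa^-1 = sqrt(73 * 8.854e-12 * 1.381e-23 * 312 / (2 * 6.022e23 * (1.602e-19)^2 * 799.6))
kappa^-1 = 0.336 nm

0.336


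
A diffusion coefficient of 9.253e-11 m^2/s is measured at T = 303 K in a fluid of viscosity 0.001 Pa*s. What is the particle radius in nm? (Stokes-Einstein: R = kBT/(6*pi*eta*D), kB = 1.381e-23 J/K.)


Stokes-Einstein: R = kB*T / (6*pi*eta*D)
R = 1.381e-23 * 303 / (6 * pi * 0.001 * 9.253e-11)
R = 2.39912e-09 m = 2.4 nm

2.4


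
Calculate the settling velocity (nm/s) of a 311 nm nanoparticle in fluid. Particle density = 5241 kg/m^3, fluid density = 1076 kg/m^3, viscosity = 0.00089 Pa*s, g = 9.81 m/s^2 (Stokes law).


Radius R = 311/2 nm = 1.555e-07 m
Density difference = 5241 - 1076 = 4165 kg/m^3
v = 2 * R^2 * (rho_p - rho_f) * g / (9 * eta)
v = 2 * (1.555e-07)^2 * 4165 * 9.81 / (9 * 0.00089)
v = 2.46685e-07 m/s = 246.6847 nm/s

246.6847


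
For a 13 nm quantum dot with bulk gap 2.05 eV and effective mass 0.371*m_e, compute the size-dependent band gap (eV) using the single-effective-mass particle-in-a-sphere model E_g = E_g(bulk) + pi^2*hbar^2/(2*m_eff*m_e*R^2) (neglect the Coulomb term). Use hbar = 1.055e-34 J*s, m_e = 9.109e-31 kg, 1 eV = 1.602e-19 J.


Radius R = 13/2 nm = 6.5e-09 m
Confinement energy dE = pi^2 * hbar^2 / (2 * m_eff * m_e * R^2)
dE = pi^2 * (1.055e-34)^2 / (2 * 0.371 * 9.109e-31 * (6.5e-09)^2) J, divided by 1.602e-19 J/eV
dE = 0.024 eV
Total band gap = E_g(bulk) + dE = 2.05 + 0.024 = 2.074 eV

2.074


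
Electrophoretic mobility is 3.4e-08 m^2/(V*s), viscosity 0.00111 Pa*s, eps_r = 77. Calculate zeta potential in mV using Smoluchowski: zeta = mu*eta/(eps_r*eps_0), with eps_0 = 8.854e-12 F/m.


Smoluchowski equation: zeta = mu * eta / (eps_r * eps_0)
zeta = 3.4e-08 * 0.00111 / (77 * 8.854e-12)
zeta = 0.055357 V = 55.36 mV

55.36


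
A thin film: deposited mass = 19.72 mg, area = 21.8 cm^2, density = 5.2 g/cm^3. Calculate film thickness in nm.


Convert: m = 19.72 mg = 1.9720e-05 kg, A = 21.8 cm^2 = 2.1800e-03 m^2, rho = 5.2 g/cm^3 = 5200 kg/m^3
t = m / (A * rho)
t = 1.9720e-05 / (2.1800e-03 * 5200)
t = 1.7396e-06 m = 1739.6 nm

1739.6


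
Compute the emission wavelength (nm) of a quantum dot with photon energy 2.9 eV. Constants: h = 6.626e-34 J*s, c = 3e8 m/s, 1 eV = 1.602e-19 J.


Convert energy: E = 2.9 eV = 2.9 * 1.602e-19 = 4.6458e-19 J
lambda = h*c / E = 6.626e-34 * 3e8 / 4.6458e-19
lambda = 4.2787e-07 m = 427.9 nm

427.9


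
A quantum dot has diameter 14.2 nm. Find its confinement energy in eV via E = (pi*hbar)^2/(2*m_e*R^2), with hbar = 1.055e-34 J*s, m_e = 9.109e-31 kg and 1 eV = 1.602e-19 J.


Radius R = 14.2/2 = 7.1 nm = 7.1e-09 m
E = (pi * 1.055e-34)^2 / (2 * 9.109e-31 * (7.1e-09)^2)
E(J) = 1.19615e-21
E = E(J) / 1.602e-19 = 0.0075 eV

0.0075


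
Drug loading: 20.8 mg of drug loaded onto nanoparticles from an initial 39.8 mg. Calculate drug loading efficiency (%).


Drug loading efficiency = (drug loaded / drug initial) * 100
DLE = 20.8 / 39.8 * 100
DLE = 0.5226 * 100
DLE = 52.26%

52.26


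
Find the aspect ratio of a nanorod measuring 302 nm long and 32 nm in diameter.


Aspect ratio AR = length / diameter
AR = 302 / 32
AR = 9.44

9.44


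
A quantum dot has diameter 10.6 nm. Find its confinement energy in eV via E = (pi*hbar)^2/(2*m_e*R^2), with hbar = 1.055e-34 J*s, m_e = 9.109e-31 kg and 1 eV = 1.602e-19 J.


Radius R = 10.6/2 = 5.3 nm = 5.3e-09 m
E = (pi * 1.055e-34)^2 / (2 * 9.109e-31 * (5.3e-09)^2)
E(J) = 2.14661e-21
E = E(J) / 1.602e-19 = 0.0134 eV

0.0134


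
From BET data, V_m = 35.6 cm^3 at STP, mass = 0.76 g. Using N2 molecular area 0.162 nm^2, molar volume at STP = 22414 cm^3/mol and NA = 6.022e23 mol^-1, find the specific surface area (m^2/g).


Number of moles in monolayer = V_m / 22414 = 35.6 / 22414 = 0.00158829
Number of molecules = moles * NA = 0.00158829 * 6.022e23
SA = molecules * sigma / mass
SA = (35.6 / 22414) * 6.022e23 * 0.162e-18 / 0.76
SA = 203.9 m^2/g

203.9


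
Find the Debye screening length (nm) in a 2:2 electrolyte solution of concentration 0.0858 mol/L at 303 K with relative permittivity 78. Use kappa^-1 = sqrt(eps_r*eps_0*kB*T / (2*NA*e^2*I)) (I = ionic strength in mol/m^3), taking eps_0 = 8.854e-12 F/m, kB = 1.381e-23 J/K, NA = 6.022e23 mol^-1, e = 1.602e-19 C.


Ionic strength I = 0.0858 * 2^2 * 1000 = 343.2 mol/m^3
kappa^-1 = sqrt(78 * 8.854e-12 * 1.381e-23 * 303 / (2 * 6.022e23 * (1.602e-19)^2 * 343.2))
kappa^-1 = 0.522 nm

0.522


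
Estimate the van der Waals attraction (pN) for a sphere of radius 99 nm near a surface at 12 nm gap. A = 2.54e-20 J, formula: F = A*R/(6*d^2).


Convert to SI: R = 99 nm = 9.9e-08 m, d = 12 nm = 1.2e-08 m
F = A * R / (6 * d^2)
F = 2.54e-20 * 9.9e-08 / (6 * (1.2e-08)^2)
F = 2.91042e-12 N = 2.91 pN

2.91


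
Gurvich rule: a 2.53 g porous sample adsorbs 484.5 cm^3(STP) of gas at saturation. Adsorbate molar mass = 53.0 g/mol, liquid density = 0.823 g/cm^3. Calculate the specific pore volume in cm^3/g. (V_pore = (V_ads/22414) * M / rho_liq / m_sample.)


Moles adsorbed n = V_ads / 22414 = 484.5 / 22414 = 2.161595e-02 mol
Liquid volume V_liq = n * M / rho_liq = 2.161595e-02 * 53.0 / 0.823 = 1.39204 cm^3
Specific pore volume V_pore = V_liq / m_sample = 1.39204 / 2.53
V_pore = 0.5502 cm^3/g

0.5502


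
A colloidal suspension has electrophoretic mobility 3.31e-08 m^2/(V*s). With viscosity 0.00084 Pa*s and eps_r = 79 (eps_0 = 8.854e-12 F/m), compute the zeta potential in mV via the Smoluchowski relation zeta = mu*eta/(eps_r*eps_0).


Smoluchowski equation: zeta = mu * eta / (eps_r * eps_0)
zeta = 3.31e-08 * 0.00084 / (79 * 8.854e-12)
zeta = 0.03975 V = 39.75 mV

39.75


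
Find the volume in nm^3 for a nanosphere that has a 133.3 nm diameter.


Radius r = 133.3/2 = 66.65 nm
Volume V = (4/3) * pi * r^3
V = (4/3) * pi * (66.65)^3
V = 1240192.41 nm^3

1240192.41


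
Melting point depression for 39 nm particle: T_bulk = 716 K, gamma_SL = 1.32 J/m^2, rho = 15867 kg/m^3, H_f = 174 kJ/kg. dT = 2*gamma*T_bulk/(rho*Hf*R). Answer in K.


Radius R = 39/2 = 19.5 nm = 1.95e-08 m
Convert H_f = 174 kJ/kg = 174000 J/kg
dT = 2 * gamma_SL * T_bulk / (rho * H_f * R)
dT = 2 * 1.32 * 716 / (15867 * 174000 * 1.95e-08)
dT = 35.1 K

35.1


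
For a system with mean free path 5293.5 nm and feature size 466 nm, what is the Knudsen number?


Knudsen number Kn = lambda / L
Kn = 5293.5 / 466
Kn = 11.3594

11.3594


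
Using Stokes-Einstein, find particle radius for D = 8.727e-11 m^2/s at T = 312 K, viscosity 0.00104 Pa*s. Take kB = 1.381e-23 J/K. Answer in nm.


Stokes-Einstein: R = kB*T / (6*pi*eta*D)
R = 1.381e-23 * 312 / (6 * pi * 0.00104 * 8.727e-11)
R = 2.51854e-09 m = 2.52 nm

2.52


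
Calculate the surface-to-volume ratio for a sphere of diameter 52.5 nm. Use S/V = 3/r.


Radius r = 52.5/2 = 26.25 nm
S/V = 3 / r = 3 / 26.25
S/V = 0.1143 nm^-1

0.1143
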